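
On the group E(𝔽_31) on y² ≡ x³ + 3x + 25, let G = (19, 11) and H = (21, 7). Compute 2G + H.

(24, 8)

First 2G:
Repeated addition: build up to 2G.
2G: tangent at (19, 11): λ = (3·19² + 3)/(2·11) ≡ 1/22. 22⁻¹ ≡ 24 (mod 31) since 22·24 = 528 ≡ 1, so λ ≡ 1·24 ≡ 24.
  x = λ² - 19 - 19 = 576 - 38 ≡ 11; y = λ·(19 - 11) - 11 ≡ 26. → (11, 26)
2G = (11, 26).
Finally 2G + H:
(11, 26) + (21, 7). λ = (7 - 26)/(21 - 11) ≡ 12/10 mod 31. 10⁻¹ ≡ 28 (mod 31) since 10·28 = 280 ≡ 1, so λ ≡ 26.
  x = λ² - 11 - 21 = 676 - 32 ≡ 24; y = λ·(11 - 24) - 26 ≡ 8. → (24, 8)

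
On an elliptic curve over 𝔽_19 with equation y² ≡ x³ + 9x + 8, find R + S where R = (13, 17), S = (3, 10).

(9, 1)

(13, 17) + (3, 10). λ = (10 - 17)/(3 - 13) ≡ 12/9 mod 19. 9⁻¹ ≡ 17 (mod 19), so λ ≡ 14.
  x = λ² - 13 - 3 = 196 - 16 ≡ 9; y = λ·(13 - 9) - 17 ≡ 1. → (9, 1)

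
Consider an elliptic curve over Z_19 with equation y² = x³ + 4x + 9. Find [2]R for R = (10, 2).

tangent at (10, 2): λ = (3·10² + 4)/(2·2) ≡ 0/4. 4⁻¹ ≡ 5 (mod 19) since 4·5 = 20 ≡ 1, so λ ≡ 0·5 ≡ 0.
  x = λ² - 10 - 10 = 0 - 20 ≡ 18; y = λ·(10 - 18) - 2 ≡ 17. → (18, 17)

(18, 17)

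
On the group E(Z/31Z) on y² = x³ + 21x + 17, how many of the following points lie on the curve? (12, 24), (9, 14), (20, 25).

1

(12, 24): 24² ≡ 18, rhs ≡ 13 → off.
(9, 14): 14² ≡ 10, rhs ≡ 5 → off.
(20, 25): 25² ≡ 5, rhs ≡ 5 → on.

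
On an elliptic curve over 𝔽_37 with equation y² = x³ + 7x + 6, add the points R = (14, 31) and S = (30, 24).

(26, 2)

(14, 31) + (30, 24). λ = (24 - 31)/(30 - 14) ≡ 30/16 mod 37. 16⁻¹ ≡ 7 (mod 37), so λ ≡ 25.
  x = λ² - 14 - 30 = 625 - 44 ≡ 26; y = λ·(14 - 26) - 31 ≡ 2. → (26, 2)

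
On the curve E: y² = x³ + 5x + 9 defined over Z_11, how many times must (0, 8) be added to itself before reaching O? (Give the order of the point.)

2P: tangent at (0, 8): λ = (3·0² + 5)/(2·8) ≡ 5/5. 5⁻¹ ≡ 9 (mod 11), so λ ≡ 5·9 ≡ 1.
  x = λ² - 0 - 0 = 1 - 0 ≡ 1; y = λ·(0 - 1) - 8 ≡ 2. → (1, 2)
3P: (1, 2) + (0, 8). λ = (8 - 2)/(0 - 1) ≡ 6/10 mod 11. 10⁻¹ ≡ 10 (mod 11) since 10·10 = 100 ≡ 1, so λ ≡ 5.
  x = λ² - 1 - 0 = 25 - 1 ≡ 2; y = λ·(1 - 2) - 2 ≡ 4. → (2, 4)
4P: (2, 4) + (0, 8). λ = (8 - 4)/(0 - 2) ≡ 4/9 mod 11. 9⁻¹ ≡ 5 (mod 11), so λ ≡ 9.
  x = λ² - 2 - 0 = 81 - 2 ≡ 2; y = λ·(2 - 2) - 4 ≡ 7. → (2, 7)
5P: (2, 7) + (0, 8). λ = (8 - 7)/(0 - 2) ≡ 1/9 mod 11. 9⁻¹ ≡ 5 (mod 11), so λ ≡ 5.
  x = λ² - 2 - 0 = 25 - 2 ≡ 1; y = λ·(2 - 1) - 7 ≡ 9. → (1, 9)
6P: (1, 9) + (0, 8). λ = (8 - 9)/(0 - 1) ≡ 10/10 mod 11. 10⁻¹ ≡ 10 (mod 11), so λ ≡ 1.
  x = λ² - 1 - 0 = 1 - 1 ≡ 0; y = λ·(1 - 0) - 9 ≡ 3. → (0, 3)
7P: (0, 3) + (0, 8): same x and y₁ ≡ -y₂, so the sum is O.
7P = O, so the order is 7.

7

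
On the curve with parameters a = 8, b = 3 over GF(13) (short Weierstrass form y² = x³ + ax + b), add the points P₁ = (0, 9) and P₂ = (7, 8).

(0, 9) + (7, 8). λ = (8 - 9)/(7 - 0) ≡ 12/7 mod 13. 7⁻¹ ≡ 2 (mod 13) since 7·2 = 14 ≡ 1, so λ ≡ 11.
  x = λ² - 0 - 7 = 121 - 7 ≡ 10; y = λ·(0 - 10) - 9 ≡ 11. → (10, 11)

(10, 11)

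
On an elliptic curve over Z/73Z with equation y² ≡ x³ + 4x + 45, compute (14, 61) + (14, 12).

O

The two points share x = 14 and their y-coordinates satisfy 61 + 12 ≡ 0 (mod 73), so they are inverses. Their sum is O.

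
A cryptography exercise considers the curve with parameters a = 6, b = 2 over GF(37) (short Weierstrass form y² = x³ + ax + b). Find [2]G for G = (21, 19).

(4, 4)

tangent at (21, 19): λ = (3·21² + 6)/(2·19) ≡ 34/1. 1⁻¹ ≡ 1 (mod 37), so λ ≡ 34·1 ≡ 34.
  x = λ² - 21 - 21 = 1156 - 42 ≡ 4; y = λ·(21 - 4) - 19 ≡ 4. → (4, 4)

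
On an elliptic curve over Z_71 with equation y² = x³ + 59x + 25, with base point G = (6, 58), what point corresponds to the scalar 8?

Repeated addition: build up to 8G.
2G: tangent at (6, 58): λ = (3·6² + 59)/(2·58) ≡ 25/45. 45⁻¹ ≡ 30 (mod 71), so λ ≡ 25·30 ≡ 40.
  x = λ² - 6 - 6 = 1600 - 12 ≡ 26; y = λ·(6 - 26) - 58 ≡ 65. → (26, 65)
3G: (26, 65) + (6, 58). λ = (58 - 65)/(6 - 26) ≡ 64/51 mod 71. 51⁻¹ ≡ 39 (mod 71) since 51·39 = 1989 ≡ 1, so λ ≡ 11.
  x = λ² - 26 - 6 = 121 - 32 ≡ 18; y = λ·(26 - 18) - 65 ≡ 23. → (18, 23)
4G: (18, 23) + (6, 58). λ = (58 - 23)/(6 - 18) ≡ 35/59 mod 71. 59⁻¹ ≡ 65 (mod 71) since 59·65 = 3835 ≡ 1, so λ ≡ 3.
  x = λ² - 18 - 6 = 9 - 24 ≡ 56; y = λ·(18 - 56) - 23 ≡ 5. → (56, 5)
5G: (56, 5) + (6, 58). λ = (58 - 5)/(6 - 56) ≡ 53/21 mod 71. 21⁻¹ ≡ 44 (mod 71), so λ ≡ 60.
  x = λ² - 56 - 6 = 3600 - 62 ≡ 59; y = λ·(56 - 59) - 5 ≡ 28. → (59, 28)
6G: (59, 28) + (6, 58). λ = (58 - 28)/(6 - 59) ≡ 30/18 mod 71. 18⁻¹ ≡ 4 (mod 71) since 18·4 = 72 ≡ 1, so λ ≡ 49.
  x = λ² - 59 - 6 = 2401 - 65 ≡ 64; y = λ·(59 - 64) - 28 ≡ 11. → (64, 11)
7G: (64, 11) + (6, 58). λ = (58 - 11)/(6 - 64) ≡ 47/13 mod 71. 13⁻¹ ≡ 11 (mod 71) since 13·11 = 143 ≡ 1, so λ ≡ 20.
  x = λ² - 64 - 6 = 400 - 70 ≡ 46; y = λ·(64 - 46) - 11 ≡ 65. → (46, 65)
8G: (46, 65) + (6, 58). λ = (58 - 65)/(6 - 46) ≡ 64/31 mod 71. 31⁻¹ ≡ 55 (mod 71), so λ ≡ 41.
  x = λ² - 46 - 6 = 1681 - 52 ≡ 67; y = λ·(46 - 67) - 65 ≡ 68. → (67, 68)

(67, 68)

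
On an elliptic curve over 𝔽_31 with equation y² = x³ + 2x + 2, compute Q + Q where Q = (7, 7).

tangent at (7, 7): λ = (3·7² + 2)/(2·7) ≡ 25/14. 14⁻¹ ≡ 20 (mod 31) since 14·20 = 280 ≡ 1, so λ ≡ 25·20 ≡ 4.
  x = λ² - 7 - 7 = 16 - 14 ≡ 2; y = λ·(7 - 2) - 7 ≡ 13. → (2, 13)

(2, 13)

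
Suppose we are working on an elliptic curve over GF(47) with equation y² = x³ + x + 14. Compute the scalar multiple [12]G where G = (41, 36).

(16, 15)

Repeated addition: build up to 12G.
2G: tangent at (41, 36): λ = (3·41² + 1)/(2·36) ≡ 15/25. 25⁻¹ ≡ 32 (mod 47), so λ ≡ 15·32 ≡ 10.
  x = λ² - 41 - 41 = 100 - 82 ≡ 18; y = λ·(41 - 18) - 36 ≡ 6. → (18, 6)
3G: (18, 6) + (41, 36). λ = (36 - 6)/(41 - 18) ≡ 30/23 mod 47. 23⁻¹ ≡ 45 (mod 47), so λ ≡ 34.
  x = λ² - 18 - 41 = 1156 - 59 ≡ 16; y = λ·(18 - 16) - 6 ≡ 15. → (16, 15)
4G: (16, 15) + (41, 36). λ = (36 - 15)/(41 - 16) ≡ 21/25 mod 47. 25⁻¹ ≡ 32 (mod 47), so λ ≡ 14.
  x = λ² - 16 - 41 = 196 - 57 ≡ 45; y = λ·(16 - 45) - 15 ≡ 2. → (45, 2)
5G: (45, 2) + (41, 36). λ = (36 - 2)/(41 - 45) ≡ 34/43 mod 47. 43⁻¹ ≡ 35 (mod 47) since 43·35 = 1505 ≡ 1, so λ ≡ 15.
  x = λ² - 45 - 41 = 225 - 86 ≡ 45; y = λ·(45 - 45) - 2 ≡ 45. → (45, 45)
6G: (45, 45) + (41, 36). λ = (36 - 45)/(41 - 45) ≡ 38/43 mod 47. 43⁻¹ ≡ 35 (mod 47) since 43·35 = 1505 ≡ 1, so λ ≡ 14.
  x = λ² - 45 - 41 = 196 - 86 ≡ 16; y = λ·(45 - 16) - 45 ≡ 32. → (16, 32)
7G: (16, 32) + (41, 36). λ = (36 - 32)/(41 - 16) ≡ 4/25 mod 47. 25⁻¹ ≡ 32 (mod 47) since 25·32 = 800 ≡ 1, so λ ≡ 34.
  x = λ² - 16 - 41 = 1156 - 57 ≡ 18; y = λ·(16 - 18) - 32 ≡ 41. → (18, 41)
8G: (18, 41) + (41, 36). λ = (36 - 41)/(41 - 18) ≡ 42/23 mod 47. 23⁻¹ ≡ 45 (mod 47) since 23·45 = 1035 ≡ 1, so λ ≡ 10.
  x = λ² - 18 - 41 = 100 - 59 ≡ 41; y = λ·(18 - 41) - 41 ≡ 11. → (41, 11)
9G: (41, 11) + (41, 36): same x and y₁ ≡ -y₂, so the sum is O.
10G: O + (41, 36) = (41, 36) (identity).
11G: tangent at (41, 36): λ = (3·41² + 1)/(2·36) ≡ 15/25. 25⁻¹ ≡ 32 (mod 47), so λ ≡ 15·32 ≡ 10.
  x = λ² - 41 - 41 = 100 - 82 ≡ 18; y = λ·(41 - 18) - 36 ≡ 6. → (18, 6)
12G: (18, 6) + (41, 36). λ = (36 - 6)/(41 - 18) ≡ 30/23 mod 47. 23⁻¹ ≡ 45 (mod 47) since 23·45 = 1035 ≡ 1, so λ ≡ 34.
  x = λ² - 18 - 41 = 1156 - 59 ≡ 16; y = λ·(18 - 16) - 6 ≡ 15. → (16, 15)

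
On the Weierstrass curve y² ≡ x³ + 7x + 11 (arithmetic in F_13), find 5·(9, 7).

Write G = (9, 7).
Repeated addition: build up to 5G.
2G: tangent at (9, 7): λ = (3·9² + 7)/(2·7) ≡ 3/1. 1⁻¹ ≡ 1 (mod 13) since 1·1 = 1 ≡ 1, so λ ≡ 3·1 ≡ 3.
  x = λ² - 9 - 9 = 9 - 18 ≡ 4; y = λ·(9 - 4) - 7 ≡ 8. → (4, 8)
3G: (4, 8) + (9, 7). λ = (7 - 8)/(9 - 4) ≡ 12/5 mod 13. 5⁻¹ ≡ 8 (mod 13) since 5·8 = 40 ≡ 1, so λ ≡ 5.
  x = λ² - 4 - 9 = 25 - 13 ≡ 12; y = λ·(4 - 12) - 8 ≡ 4. → (12, 4)
4G: (12, 4) + (9, 7). λ = (7 - 4)/(9 - 12) ≡ 3/10 mod 13. 10⁻¹ ≡ 4 (mod 13) since 10·4 = 40 ≡ 1, so λ ≡ 12.
  x = λ² - 12 - 9 = 144 - 21 ≡ 6; y = λ·(12 - 6) - 4 ≡ 3. → (6, 3)
5G: (6, 3) + (9, 7). λ = (7 - 3)/(9 - 6) ≡ 4/3 mod 13. 3⁻¹ ≡ 9 (mod 13) since 3·9 = 27 ≡ 1, so λ ≡ 10.
  x = λ² - 6 - 9 = 100 - 15 ≡ 7; y = λ·(6 - 7) - 3 ≡ 0. → (7, 0)

(7, 0)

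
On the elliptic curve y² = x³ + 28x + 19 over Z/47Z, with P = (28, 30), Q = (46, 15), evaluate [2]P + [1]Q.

(6, 36)

First 2P:
Repeated addition: build up to 2P.
2P: tangent at (28, 30): λ = (3·28² + 28)/(2·30) ≡ 30/13. 13⁻¹ ≡ 29 (mod 47), so λ ≡ 30·29 ≡ 24.
  x = λ² - 28 - 28 = 576 - 56 ≡ 3; y = λ·(28 - 3) - 30 ≡ 6. → (3, 6)
2P = (3, 6).
Finally 2P + Q:
(3, 6) + (46, 15). λ = (15 - 6)/(46 - 3) ≡ 9/43 mod 47. 43⁻¹ ≡ 35 (mod 47), so λ ≡ 33.
  x = λ² - 3 - 46 = 1089 - 49 ≡ 6; y = λ·(3 - 6) - 6 ≡ 36. → (6, 36)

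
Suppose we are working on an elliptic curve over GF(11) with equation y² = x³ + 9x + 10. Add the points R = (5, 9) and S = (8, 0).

(7, 8)

(5, 9) + (8, 0). λ = (0 - 9)/(8 - 5) ≡ 2/3 mod 11. 3⁻¹ ≡ 4 (mod 11), so λ ≡ 8.
  x = λ² - 5 - 8 = 64 - 13 ≡ 7; y = λ·(5 - 7) - 9 ≡ 8. → (7, 8)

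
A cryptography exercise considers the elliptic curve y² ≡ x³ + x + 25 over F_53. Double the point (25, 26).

tangent at (25, 26): λ = (3·25² + 1)/(2·26) ≡ 21/52. 52⁻¹ ≡ 52 (mod 53), so λ ≡ 21·52 ≡ 32.
  x = λ² - 25 - 25 = 1024 - 50 ≡ 20; y = λ·(25 - 20) - 26 ≡ 28. → (20, 28)

(20, 28)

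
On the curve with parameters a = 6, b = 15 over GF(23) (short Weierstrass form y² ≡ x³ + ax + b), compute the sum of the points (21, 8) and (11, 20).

(9, 19)

(21, 8) + (11, 20). λ = (20 - 8)/(11 - 21) ≡ 12/13 mod 23. 13⁻¹ ≡ 16 (mod 23) since 13·16 = 208 ≡ 1, so λ ≡ 8.
  x = λ² - 21 - 11 = 64 - 32 ≡ 9; y = λ·(21 - 9) - 8 ≡ 19. → (9, 19)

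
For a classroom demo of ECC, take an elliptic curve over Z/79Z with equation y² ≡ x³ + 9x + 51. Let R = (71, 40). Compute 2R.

(48, 1)

tangent at (71, 40): λ = (3·71² + 9)/(2·40) ≡ 43/1. 1⁻¹ ≡ 1 (mod 79), so λ ≡ 43·1 ≡ 43.
  x = λ² - 71 - 71 = 1849 - 142 ≡ 48; y = λ·(71 - 48) - 40 ≡ 1. → (48, 1)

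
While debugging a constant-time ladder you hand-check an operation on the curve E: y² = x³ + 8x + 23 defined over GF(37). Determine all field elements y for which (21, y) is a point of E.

x³ + 8x + 23 = 9452 ≡ 17 (mod 37).
17 is a non-residue mod 37; no y exists.

none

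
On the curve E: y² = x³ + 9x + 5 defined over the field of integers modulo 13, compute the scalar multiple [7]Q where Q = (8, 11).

(9, 3)

Repeated addition: build up to 7Q.
2Q: tangent at (8, 11): λ = (3·8² + 9)/(2·11) ≡ 6/9. 9⁻¹ ≡ 3 (mod 13), so λ ≡ 6·3 ≡ 5.
  x = λ² - 8 - 8 = 25 - 16 ≡ 9; y = λ·(8 - 9) - 11 ≡ 10. → (9, 10)
3Q: (9, 10) + (8, 11). λ = (11 - 10)/(8 - 9) ≡ 1/12 mod 13. 12⁻¹ ≡ 12 (mod 13) since 12·12 = 144 ≡ 1, so λ ≡ 12.
  x = λ² - 9 - 8 = 144 - 17 ≡ 10; y = λ·(9 - 10) - 10 ≡ 4. → (10, 4)
4Q: (10, 4) + (8, 11). λ = (11 - 4)/(8 - 10) ≡ 7/11 mod 13. 11⁻¹ ≡ 6 (mod 13) since 11·6 = 66 ≡ 1, so λ ≡ 3.
  x = λ² - 10 - 8 = 9 - 18 ≡ 4; y = λ·(10 - 4) - 4 ≡ 1. → (4, 1)
5Q: (4, 1) + (8, 11). λ = (11 - 1)/(8 - 4) ≡ 10/4 mod 13. 4⁻¹ ≡ 10 (mod 13) since 4·10 = 40 ≡ 1, so λ ≡ 9.
  x = λ² - 4 - 8 = 81 - 12 ≡ 4; y = λ·(4 - 4) - 1 ≡ 12. → (4, 12)
6Q: (4, 12) + (8, 11). λ = (11 - 12)/(8 - 4) ≡ 12/4 mod 13. 4⁻¹ ≡ 10 (mod 13), so λ ≡ 3.
  x = λ² - 4 - 8 = 9 - 12 ≡ 10; y = λ·(4 - 10) - 12 ≡ 9. → (10, 9)
7Q: (10, 9) + (8, 11). λ = (11 - 9)/(8 - 10) ≡ 2/11 mod 13. 11⁻¹ ≡ 6 (mod 13), so λ ≡ 12.
  x = λ² - 10 - 8 = 144 - 18 ≡ 9; y = λ·(10 - 9) - 9 ≡ 3. → (9, 3)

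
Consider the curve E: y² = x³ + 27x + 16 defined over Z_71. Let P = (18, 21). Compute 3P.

Repeated addition: build up to 3P.
2P: tangent at (18, 21): λ = (3·18² + 27)/(2·21) ≡ 5/42. 42⁻¹ ≡ 22 (mod 71), so λ ≡ 5·22 ≡ 39.
  x = λ² - 18 - 18 = 1521 - 36 ≡ 65; y = λ·(18 - 65) - 21 ≡ 63. → (65, 63)
3P: (65, 63) + (18, 21). λ = (21 - 63)/(18 - 65) ≡ 29/24 mod 71. 24⁻¹ ≡ 3 (mod 71) since 24·3 = 72 ≡ 1, so λ ≡ 16.
  x = λ² - 65 - 18 = 256 - 83 ≡ 31; y = λ·(65 - 31) - 63 ≡ 55. → (31, 55)

(31, 55)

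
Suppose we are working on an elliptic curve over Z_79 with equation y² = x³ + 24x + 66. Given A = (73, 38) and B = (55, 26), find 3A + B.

(46, 25)

First 3A:
Repeated addition: build up to 3A.
2A: tangent at (73, 38): λ = (3·73² + 24)/(2·38) ≡ 53/76. 76⁻¹ ≡ 26 (mod 79) since 76·26 = 1976 ≡ 1, so λ ≡ 53·26 ≡ 35.
  x = λ² - 73 - 73 = 1225 - 146 ≡ 52; y = λ·(73 - 52) - 38 ≡ 65. → (52, 65)
3A: (52, 65) + (73, 38). λ = (38 - 65)/(73 - 52) ≡ 52/21 mod 79. 21⁻¹ ≡ 64 (mod 79) since 21·64 = 1344 ≡ 1, so λ ≡ 10.
  x = λ² - 52 - 73 = 100 - 125 ≡ 54; y = λ·(52 - 54) - 65 ≡ 73. → (54, 73)
3A = (54, 73).
Finally 3A + B:
(54, 73) + (55, 26). λ = (26 - 73)/(55 - 54) ≡ 32/1 mod 79. 1⁻¹ ≡ 1 (mod 79) since 1·1 = 1 ≡ 1, so λ ≡ 32.
  x = λ² - 54 - 55 = 1024 - 109 ≡ 46; y = λ·(54 - 46) - 73 ≡ 25. → (46, 25)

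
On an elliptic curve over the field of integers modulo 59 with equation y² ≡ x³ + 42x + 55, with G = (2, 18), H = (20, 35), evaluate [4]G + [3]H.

(57, 50)

First 4G:
Repeated addition: build up to 4G.
2G: tangent at (2, 18): λ = (3·2² + 42)/(2·18) ≡ 54/36. 36⁻¹ ≡ 41 (mod 59) since 36·41 = 1476 ≡ 1, so λ ≡ 54·41 ≡ 31.
  x = λ² - 2 - 2 = 961 - 4 ≡ 13; y = λ·(2 - 13) - 18 ≡ 54. → (13, 54)
3G: (13, 54) + (2, 18). λ = (18 - 54)/(2 - 13) ≡ 23/48 mod 59. 48⁻¹ ≡ 16 (mod 59), so λ ≡ 14.
  x = λ² - 13 - 2 = 196 - 15 ≡ 4; y = λ·(13 - 4) - 54 ≡ 13. → (4, 13)
4G: (4, 13) + (2, 18). λ = (18 - 13)/(2 - 4) ≡ 5/57 mod 59. 57⁻¹ ≡ 29 (mod 59) since 57·29 = 1653 ≡ 1, so λ ≡ 27.
  x = λ² - 4 - 2 = 729 - 6 ≡ 15; y = λ·(4 - 15) - 13 ≡ 44. → (15, 44)
4G = (15, 44).
Next 3H:
Repeated addition: build up to 3H.
2H: tangent at (20, 35): λ = (3·20² + 42)/(2·35) ≡ 3/11. 11⁻¹ ≡ 43 (mod 59), so λ ≡ 3·43 ≡ 11.
  x = λ² - 20 - 20 = 121 - 40 ≡ 22; y = λ·(20 - 22) - 35 ≡ 2. → (22, 2)
3H: (22, 2) + (20, 35). λ = (35 - 2)/(20 - 22) ≡ 33/57 mod 59. 57⁻¹ ≡ 29 (mod 59), so λ ≡ 13.
  x = λ² - 22 - 20 = 169 - 42 ≡ 9; y = λ·(22 - 9) - 2 ≡ 49. → (9, 49)
3H = (9, 49).
Finally 4G + 3H:
(15, 44) + (9, 49). λ = (49 - 44)/(9 - 15) ≡ 5/53 mod 59. 53⁻¹ ≡ 49 (mod 59) since 53·49 = 2597 ≡ 1, so λ ≡ 9.
  x = λ² - 15 - 9 = 81 - 24 ≡ 57; y = λ·(15 - 57) - 44 ≡ 50. → (57, 50)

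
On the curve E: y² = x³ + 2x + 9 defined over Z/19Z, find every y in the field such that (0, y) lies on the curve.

3, 16

x³ + 2x + 9 = 9 ≡ 9 (mod 19).
Square roots of 9 mod 19: 3 and 16 (since 3² = 9 ≡ 9).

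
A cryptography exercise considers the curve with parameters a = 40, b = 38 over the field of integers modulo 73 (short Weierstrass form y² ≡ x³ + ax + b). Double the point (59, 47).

tangent at (59, 47): λ = (3·59² + 40)/(2·47) ≡ 44/21. 21⁻¹ ≡ 7 (mod 73) since 21·7 = 147 ≡ 1, so λ ≡ 44·7 ≡ 16.
  x = λ² - 59 - 59 = 256 - 118 ≡ 65; y = λ·(59 - 65) - 47 ≡ 3. → (65, 3)

(65, 3)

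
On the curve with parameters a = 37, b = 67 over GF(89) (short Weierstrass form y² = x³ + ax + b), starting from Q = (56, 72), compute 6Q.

(75, 3)

Double-and-add on 6 = (110)₂. Start with Q = (56, 72) for the leading 1-bit.
double: tangent at (56, 72): λ = (3·56² + 37)/(2·72) ≡ 11/55. 55⁻¹ ≡ 34 (mod 89), so λ ≡ 11·34 ≡ 18.
  x = λ² - 56 - 56 = 324 - 112 ≡ 34; y = λ·(56 - 34) - 72 ≡ 57. → (34, 57)
add Q: (34, 57) + (56, 72). λ = (72 - 57)/(56 - 34) ≡ 15/22 mod 89. 22⁻¹ ≡ 85 (mod 89) since 22·85 = 1870 ≡ 1, so λ ≡ 29.
  x = λ² - 34 - 56 = 841 - 90 ≡ 39; y = λ·(34 - 39) - 57 ≡ 65. → (39, 65)
double: tangent at (39, 65): λ = (3·39² + 37)/(2·65) ≡ 61/41. 41⁻¹ ≡ 76 (mod 89) since 41·76 = 3116 ≡ 1, so λ ≡ 61·76 ≡ 8.
  x = λ² - 39 - 39 = 64 - 78 ≡ 75; y = λ·(39 - 75) - 65 ≡ 3. → (75, 3)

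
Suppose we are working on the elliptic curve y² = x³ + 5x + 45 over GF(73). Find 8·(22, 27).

(71, 63)

Write Q = (22, 27).
Repeated addition: build up to 8Q.
2Q: tangent at (22, 27): λ = (3·22² + 5)/(2·27) ≡ 70/54. 54⁻¹ ≡ 23 (mod 73), so λ ≡ 70·23 ≡ 4.
  x = λ² - 22 - 22 = 16 - 44 ≡ 45; y = λ·(22 - 45) - 27 ≡ 27. → (45, 27)
3Q: (45, 27) + (22, 27). λ = (27 - 27)/(22 - 45) ≡ 0/50 mod 73. 50⁻¹ ≡ 19 (mod 73) since 50·19 = 950 ≡ 1, so λ ≡ 0.
  x = λ² - 45 - 22 = 0 - 67 ≡ 6; y = λ·(45 - 6) - 27 ≡ 46. → (6, 46)
4Q: (6, 46) + (22, 27). λ = (27 - 46)/(22 - 6) ≡ 54/16 mod 73. 16⁻¹ ≡ 32 (mod 73) since 16·32 = 512 ≡ 1, so λ ≡ 49.
  x = λ² - 6 - 22 = 2401 - 28 ≡ 37; y = λ·(6 - 37) - 46 ≡ 41. → (37, 41)
5Q: (37, 41) + (22, 27). λ = (27 - 41)/(22 - 37) ≡ 59/58 mod 73. 58⁻¹ ≡ 34 (mod 73), so λ ≡ 35.
  x = λ² - 37 - 22 = 1225 - 59 ≡ 71; y = λ·(37 - 71) - 41 ≡ 10. → (71, 10)
6Q: (71, 10) + (22, 27). λ = (27 - 10)/(22 - 71) ≡ 17/24 mod 73. 24⁻¹ ≡ 70 (mod 73), so λ ≡ 22.
  x = λ² - 71 - 22 = 484 - 93 ≡ 26; y = λ·(71 - 26) - 10 ≡ 31. → (26, 31)
7Q: (26, 31) + (22, 27). λ = (27 - 31)/(22 - 26) ≡ 69/69 mod 73. 69⁻¹ ≡ 18 (mod 73), so λ ≡ 1.
  x = λ² - 26 - 22 = 1 - 48 ≡ 26; y = λ·(26 - 26) - 31 ≡ 42. → (26, 42)
8Q: (26, 42) + (22, 27). λ = (27 - 42)/(22 - 26) ≡ 58/69 mod 73. 69⁻¹ ≡ 18 (mod 73), so λ ≡ 22.
  x = λ² - 26 - 22 = 484 - 48 ≡ 71; y = λ·(26 - 71) - 42 ≡ 63. → (71, 63)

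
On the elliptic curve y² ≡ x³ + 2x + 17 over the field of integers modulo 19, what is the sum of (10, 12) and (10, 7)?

The two points share x = 10 and their y-coordinates satisfy 12 + 7 ≡ 0 (mod 19), so they are inverses. Their sum is 𝒪.

O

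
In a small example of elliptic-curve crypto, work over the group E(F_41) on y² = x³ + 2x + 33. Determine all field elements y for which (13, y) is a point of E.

1, 40

x³ + 2x + 33 = 2256 ≡ 1 (mod 41).
Square roots of 1 mod 41: 1 and 40 (since 1² = 1 ≡ 1).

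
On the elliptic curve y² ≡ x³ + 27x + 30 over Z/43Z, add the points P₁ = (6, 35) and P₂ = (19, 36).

(32, 6)

(6, 35) + (19, 36). λ = (36 - 35)/(19 - 6) ≡ 1/13 mod 43. 13⁻¹ ≡ 10 (mod 43), so λ ≡ 10.
  x = λ² - 6 - 19 = 100 - 25 ≡ 32; y = λ·(6 - 32) - 35 ≡ 6. → (32, 6)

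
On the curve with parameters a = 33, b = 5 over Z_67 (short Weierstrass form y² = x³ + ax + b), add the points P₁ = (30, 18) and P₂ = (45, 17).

(30, 18) + (45, 17). λ = (17 - 18)/(45 - 30) ≡ 66/15 mod 67. 15⁻¹ ≡ 9 (mod 67) since 15·9 = 135 ≡ 1, so λ ≡ 58.
  x = λ² - 30 - 45 = 3364 - 75 ≡ 6; y = λ·(30 - 6) - 18 ≡ 34. → (6, 34)

(6, 34)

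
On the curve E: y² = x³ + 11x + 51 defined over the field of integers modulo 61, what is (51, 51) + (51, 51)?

(39, 43)

tangent at (51, 51): λ = (3·51² + 11)/(2·51) ≡ 6/41. 41⁻¹ ≡ 3 (mod 61) since 41·3 = 123 ≡ 1, so λ ≡ 6·3 ≡ 18.
  x = λ² - 51 - 51 = 324 - 102 ≡ 39; y = λ·(51 - 39) - 51 ≡ 43. → (39, 43)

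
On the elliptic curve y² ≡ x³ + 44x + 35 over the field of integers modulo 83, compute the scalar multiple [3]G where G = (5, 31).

Repeated addition: build up to 3G.
2G: tangent at (5, 31): λ = (3·5² + 44)/(2·31) ≡ 36/62. 62⁻¹ ≡ 79 (mod 83), so λ ≡ 36·79 ≡ 22.
  x = λ² - 5 - 5 = 484 - 10 ≡ 59; y = λ·(5 - 59) - 31 ≡ 26. → (59, 26)
3G: (59, 26) + (5, 31). λ = (31 - 26)/(5 - 59) ≡ 5/29 mod 83. 29⁻¹ ≡ 63 (mod 83), so λ ≡ 66.
  x = λ² - 59 - 5 = 4356 - 64 ≡ 59; y = λ·(59 - 59) - 26 ≡ 57. → (59, 57)

(59, 57)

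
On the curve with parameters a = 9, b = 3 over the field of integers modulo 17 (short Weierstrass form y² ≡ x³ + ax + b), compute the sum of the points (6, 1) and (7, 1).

(4, 16)

(6, 1) + (7, 1). λ = (1 - 1)/(7 - 6) ≡ 0/1 mod 17. 1⁻¹ ≡ 1 (mod 17), so λ ≡ 0.
  x = λ² - 6 - 7 = 0 - 13 ≡ 4; y = λ·(6 - 4) - 1 ≡ 16. → (4, 16)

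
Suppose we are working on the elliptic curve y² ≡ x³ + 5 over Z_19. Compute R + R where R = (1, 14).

tangent at (1, 14): λ = (3·1² + 0)/(2·14) ≡ 3/9. 9⁻¹ ≡ 17 (mod 19), so λ ≡ 3·17 ≡ 13.
  x = λ² - 1 - 1 = 169 - 2 ≡ 15; y = λ·(1 - 15) - 14 ≡ 13. → (15, 13)

(15, 13)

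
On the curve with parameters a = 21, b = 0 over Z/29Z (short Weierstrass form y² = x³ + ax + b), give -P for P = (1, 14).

-(1, 14) = (1, -14 mod 29) = (1, 15).

(1, 15)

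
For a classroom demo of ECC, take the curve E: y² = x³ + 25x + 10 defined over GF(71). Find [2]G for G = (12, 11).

(55, 22)

tangent at (12, 11): λ = (3·12² + 25)/(2·11) ≡ 31/22. 22⁻¹ ≡ 42 (mod 71), so λ ≡ 31·42 ≡ 24.
  x = λ² - 12 - 12 = 576 - 24 ≡ 55; y = λ·(12 - 55) - 11 ≡ 22. → (55, 22)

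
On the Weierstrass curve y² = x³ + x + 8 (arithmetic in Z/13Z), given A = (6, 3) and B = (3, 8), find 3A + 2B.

First 3A:
Repeated addition: build up to 3A.
2A: tangent at (6, 3): λ = (3·6² + 1)/(2·3) ≡ 5/6. 6⁻¹ ≡ 11 (mod 13), so λ ≡ 5·11 ≡ 3.
  x = λ² - 6 - 6 = 9 - 12 ≡ 10; y = λ·(6 - 10) - 3 ≡ 11. → (10, 11)
3A: (10, 11) + (6, 3). λ = (3 - 11)/(6 - 10) ≡ 5/9 mod 13. 9⁻¹ ≡ 3 (mod 13) since 9·3 = 27 ≡ 1, so λ ≡ 2.
  x = λ² - 10 - 6 = 4 - 16 ≡ 1; y = λ·(10 - 1) - 11 ≡ 7. → (1, 7)
3A = (1, 7).
Next 2B:
Repeated addition: build up to 2B.
2B: tangent at (3, 8): λ = (3·3² + 1)/(2·8) ≡ 2/3. 3⁻¹ ≡ 9 (mod 13) since 3·9 = 27 ≡ 1, so λ ≡ 2·9 ≡ 5.
  x = λ² - 3 - 3 = 25 - 6 ≡ 6; y = λ·(3 - 6) - 8 ≡ 3. → (6, 3)
2B = (6, 3).
Finally 3A + 2B:
(1, 7) + (6, 3). λ = (3 - 7)/(6 - 1) ≡ 9/5 mod 13. 5⁻¹ ≡ 8 (mod 13) since 5·8 = 40 ≡ 1, so λ ≡ 7.
  x = λ² - 1 - 6 = 49 - 7 ≡ 3; y = λ·(1 - 3) - 7 ≡ 5. → (3, 5)

(3, 5)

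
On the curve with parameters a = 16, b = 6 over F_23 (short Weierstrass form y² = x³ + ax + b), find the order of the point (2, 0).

2

2P: (2, 0) + (2, 0): same x and y₁ ≡ -y₂, so the sum is the point at infinity.
2P = the point at infinity, so the order is 2.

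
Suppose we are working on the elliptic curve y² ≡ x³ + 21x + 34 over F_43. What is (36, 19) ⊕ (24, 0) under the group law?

(36, 19) + (24, 0). λ = (0 - 19)/(24 - 36) ≡ 24/31 mod 43. 31⁻¹ ≡ 25 (mod 43) since 31·25 = 775 ≡ 1, so λ ≡ 41.
  x = λ² - 36 - 24 = 1681 - 60 ≡ 30; y = λ·(36 - 30) - 19 ≡ 12. → (30, 12)

(30, 12)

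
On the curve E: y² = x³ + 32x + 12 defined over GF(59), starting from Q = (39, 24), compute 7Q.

(33, 22)

Double-and-add on 7 = (111)₂. Start with Q = (39, 24) for the leading 1-bit.
double: tangent at (39, 24): λ = (3·39² + 32)/(2·24) ≡ 52/48. 48⁻¹ ≡ 16 (mod 59) since 48·16 = 768 ≡ 1, so λ ≡ 52·16 ≡ 6.
  x = λ² - 39 - 39 = 36 - 78 ≡ 17; y = λ·(39 - 17) - 24 ≡ 49. → (17, 49)
add Q: (17, 49) + (39, 24). λ = (24 - 49)/(39 - 17) ≡ 34/22 mod 59. 22⁻¹ ≡ 51 (mod 59), so λ ≡ 23.
  x = λ² - 17 - 39 = 529 - 56 ≡ 1; y = λ·(17 - 1) - 49 ≡ 24. → (1, 24)
double: tangent at (1, 24): λ = (3·1² + 32)/(2·24) ≡ 35/48. 48⁻¹ ≡ 16 (mod 59), so λ ≡ 35·16 ≡ 29.
  x = λ² - 1 - 1 = 841 - 2 ≡ 13; y = λ·(1 - 13) - 24 ≡ 41. → (13, 41)
add Q: (13, 41) + (39, 24). λ = (24 - 41)/(39 - 13) ≡ 42/26 mod 59. 26⁻¹ ≡ 25 (mod 59), so λ ≡ 47.
  x = λ² - 13 - 39 = 2209 - 52 ≡ 33; y = λ·(13 - 33) - 41 ≡ 22. → (33, 22)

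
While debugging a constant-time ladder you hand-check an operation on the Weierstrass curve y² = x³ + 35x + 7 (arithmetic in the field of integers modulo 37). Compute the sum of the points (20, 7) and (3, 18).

(2, 14)

(20, 7) + (3, 18). λ = (18 - 7)/(3 - 20) ≡ 11/20 mod 37. 20⁻¹ ≡ 13 (mod 37), so λ ≡ 32.
  x = λ² - 20 - 3 = 1024 - 23 ≡ 2; y = λ·(20 - 2) - 7 ≡ 14. → (2, 14)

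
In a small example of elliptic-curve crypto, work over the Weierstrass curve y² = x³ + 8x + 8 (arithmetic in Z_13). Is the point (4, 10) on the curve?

y² = 10² ≡ 9; x³ + 8x + 8 = 104 ≡ 0 (mod 13). 9 ≠ 0.

no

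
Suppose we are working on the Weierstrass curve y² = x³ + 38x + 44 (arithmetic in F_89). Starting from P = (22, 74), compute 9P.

Double-and-add on 9 = (1001)₂. Start with P = (22, 74) for the leading 1-bit.
double: tangent at (22, 74): λ = (3·22² + 38)/(2·74) ≡ 66/59. 59⁻¹ ≡ 86 (mod 89), so λ ≡ 66·86 ≡ 69.
  x = λ² - 22 - 22 = 4761 - 44 ≡ 0; y = λ·(22 - 0) - 74 ≡ 20. → (0, 20)
double: tangent at (0, 20): λ = (3·0² + 38)/(2·20) ≡ 38/40. 40⁻¹ ≡ 69 (mod 89) since 40·69 = 2760 ≡ 1, so λ ≡ 38·69 ≡ 41.
  x = λ² - 0 - 0 = 1681 - 0 ≡ 79; y = λ·(0 - 79) - 20 ≡ 34. → (79, 34)
double: tangent at (79, 34): λ = (3·79² + 38)/(2·34) ≡ 71/68. 68⁻¹ ≡ 72 (mod 89) since 68·72 = 4896 ≡ 1, so λ ≡ 71·72 ≡ 39.
  x = λ² - 79 - 79 = 1521 - 158 ≡ 28; y = λ·(79 - 28) - 34 ≡ 86. → (28, 86)
add P: (28, 86) + (22, 74). λ = (74 - 86)/(22 - 28) ≡ 77/83 mod 89. 83⁻¹ ≡ 74 (mod 89), so λ ≡ 2.
  x = λ² - 28 - 22 = 4 - 50 ≡ 43; y = λ·(28 - 43) - 86 ≡ 62. → (43, 62)

(43, 62)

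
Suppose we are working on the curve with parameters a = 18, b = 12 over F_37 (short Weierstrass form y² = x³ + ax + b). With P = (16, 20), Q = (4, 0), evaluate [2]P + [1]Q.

(18, 27)

First 2P:
Repeated addition: build up to 2P.
2P: tangent at (16, 20): λ = (3·16² + 18)/(2·20) ≡ 9/3. 3⁻¹ ≡ 25 (mod 37) since 3·25 = 75 ≡ 1, so λ ≡ 9·25 ≡ 3.
  x = λ² - 16 - 16 = 9 - 32 ≡ 14; y = λ·(16 - 14) - 20 ≡ 23. → (14, 23)
2P = (14, 23).
Finally 2P + Q:
(14, 23) + (4, 0). λ = (0 - 23)/(4 - 14) ≡ 14/27 mod 37. 27⁻¹ ≡ 11 (mod 37) since 27·11 = 297 ≡ 1, so λ ≡ 6.
  x = λ² - 14 - 4 = 36 - 18 ≡ 18; y = λ·(14 - 18) - 23 ≡ 27. → (18, 27)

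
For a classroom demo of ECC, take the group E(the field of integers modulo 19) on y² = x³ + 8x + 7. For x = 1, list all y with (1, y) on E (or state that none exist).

x³ + 8x + 7 = 16 ≡ 16 (mod 19).
Square roots of 16 mod 19: 4 and 15 (since 4² = 16 ≡ 16).

4, 15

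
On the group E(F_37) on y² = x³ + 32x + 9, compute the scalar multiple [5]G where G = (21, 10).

(2, 28)

Double-and-add on 5 = (101)₂. Start with G = (21, 10) for the leading 1-bit.
double: tangent at (21, 10): λ = (3·21² + 32)/(2·10) ≡ 23/20. 20⁻¹ ≡ 13 (mod 37), so λ ≡ 23·13 ≡ 3.
  x = λ² - 21 - 21 = 9 - 42 ≡ 4; y = λ·(21 - 4) - 10 ≡ 4. → (4, 4)
double: tangent at (4, 4): λ = (3·4² + 32)/(2·4) ≡ 6/8. 8⁻¹ ≡ 14 (mod 37) since 8·14 = 112 ≡ 1, so λ ≡ 6·14 ≡ 10.
  x = λ² - 4 - 4 = 100 - 8 ≡ 18; y = λ·(4 - 18) - 4 ≡ 4. → (18, 4)
add G: (18, 4) + (21, 10). λ = (10 - 4)/(21 - 18) ≡ 6/3 mod 37. 3⁻¹ ≡ 25 (mod 37), so λ ≡ 2.
  x = λ² - 18 - 21 = 4 - 39 ≡ 2; y = λ·(18 - 2) - 4 ≡ 28. → (2, 28)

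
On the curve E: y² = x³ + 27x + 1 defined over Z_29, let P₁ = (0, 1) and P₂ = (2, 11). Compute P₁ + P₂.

(23, 0)

(0, 1) + (2, 11). λ = (11 - 1)/(2 - 0) ≡ 10/2 mod 29. 2⁻¹ ≡ 15 (mod 29) since 2·15 = 30 ≡ 1, so λ ≡ 5.
  x = λ² - 0 - 2 = 25 - 2 ≡ 23; y = λ·(0 - 23) - 1 ≡ 0. → (23, 0)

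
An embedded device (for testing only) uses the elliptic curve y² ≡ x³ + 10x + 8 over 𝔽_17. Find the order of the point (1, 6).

5

2P: tangent at (1, 6): λ = (3·1² + 10)/(2·6) ≡ 13/12. 12⁻¹ ≡ 10 (mod 17) since 12·10 = 120 ≡ 1, so λ ≡ 13·10 ≡ 11.
  x = λ² - 1 - 1 = 121 - 2 ≡ 0; y = λ·(1 - 0) - 6 ≡ 5. → (0, 5)
3P: (0, 5) + (1, 6). λ = (6 - 5)/(1 - 0) ≡ 1/1 mod 17. 1⁻¹ ≡ 1 (mod 17), so λ ≡ 1.
  x = λ² - 0 - 1 = 1 - 1 ≡ 0; y = λ·(0 - 0) - 5 ≡ 12. → (0, 12)
4P: (0, 12) + (1, 6). λ = (6 - 12)/(1 - 0) ≡ 11/1 mod 17. 1⁻¹ ≡ 1 (mod 17), so λ ≡ 11.
  x = λ² - 0 - 1 = 121 - 1 ≡ 1; y = λ·(0 - 1) - 12 ≡ 11. → (1, 11)
5P: (1, 11) + (1, 6): same x and y₁ ≡ -y₂, so the sum is 𝒪.
5P = 𝒪, so the order is 5.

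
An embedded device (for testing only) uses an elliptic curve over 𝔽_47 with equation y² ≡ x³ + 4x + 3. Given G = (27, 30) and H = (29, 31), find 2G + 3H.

First 2G:
Repeated addition: build up to 2G.
2G: tangent at (27, 30): λ = (3·27² + 4)/(2·30) ≡ 29/13. 13⁻¹ ≡ 29 (mod 47) since 13·29 = 377 ≡ 1, so λ ≡ 29·29 ≡ 42.
  x = λ² - 27 - 27 = 1764 - 54 ≡ 18; y = λ·(27 - 18) - 30 ≡ 19. → (18, 19)
2G = (18, 19).
Next 3H:
Repeated addition: build up to 3H.
2H: tangent at (29, 31): λ = (3·29² + 4)/(2·31) ≡ 36/15. 15⁻¹ ≡ 22 (mod 47), so λ ≡ 36·22 ≡ 40.
  x = λ² - 29 - 29 = 1600 - 58 ≡ 38; y = λ·(29 - 38) - 31 ≡ 32. → (38, 32)
3H: (38, 32) + (29, 31). λ = (31 - 32)/(29 - 38) ≡ 46/38 mod 47. 38⁻¹ ≡ 26 (mod 47) since 38·26 = 988 ≡ 1, so λ ≡ 21.
  x = λ² - 38 - 29 = 441 - 67 ≡ 45; y = λ·(38 - 45) - 32 ≡ 9. → (45, 9)
3H = (45, 9).
Finally 2G + 3H:
(18, 19) + (45, 9). λ = (9 - 19)/(45 - 18) ≡ 37/27 mod 47. 27⁻¹ ≡ 7 (mod 47), so λ ≡ 24.
  x = λ² - 18 - 45 = 576 - 63 ≡ 43; y = λ·(18 - 43) - 19 ≡ 39. → (43, 39)

(43, 39)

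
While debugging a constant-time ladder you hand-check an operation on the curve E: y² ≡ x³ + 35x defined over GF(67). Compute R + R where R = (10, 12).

(47, 55)

tangent at (10, 12): λ = (3·10² + 35)/(2·12) ≡ 0/24. 24⁻¹ ≡ 14 (mod 67), so λ ≡ 0·14 ≡ 0.
  x = λ² - 10 - 10 = 0 - 20 ≡ 47; y = λ·(10 - 47) - 12 ≡ 55. → (47, 55)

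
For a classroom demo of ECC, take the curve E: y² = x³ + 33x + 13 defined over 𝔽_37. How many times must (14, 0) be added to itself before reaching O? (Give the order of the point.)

2P: (14, 0) + (14, 0): same x and y₁ ≡ -y₂, so the sum is O.
2P = O, so the order is 2.

2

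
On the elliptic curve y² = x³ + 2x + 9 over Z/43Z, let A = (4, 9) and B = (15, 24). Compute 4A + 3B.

First 4A:
Repeated addition: build up to 4A.
2A: tangent at (4, 9): λ = (3·4² + 2)/(2·9) ≡ 7/18. 18⁻¹ ≡ 12 (mod 43), so λ ≡ 7·12 ≡ 41.
  x = λ² - 4 - 4 = 1681 - 8 ≡ 39; y = λ·(4 - 39) - 9 ≡ 18. → (39, 18)
3A: (39, 18) + (4, 9). λ = (9 - 18)/(4 - 39) ≡ 34/8 mod 43. 8⁻¹ ≡ 27 (mod 43), so λ ≡ 15.
  x = λ² - 39 - 4 = 225 - 43 ≡ 10; y = λ·(39 - 10) - 18 ≡ 30. → (10, 30)
4A: (10, 30) + (4, 9). λ = (9 - 30)/(4 - 10) ≡ 22/37 mod 43. 37⁻¹ ≡ 7 (mod 43) since 37·7 = 259 ≡ 1, so λ ≡ 25.
  x = λ² - 10 - 4 = 625 - 14 ≡ 9; y = λ·(10 - 9) - 30 ≡ 38. → (9, 38)
4A = (9, 38).
Next 3B:
Repeated addition: build up to 3B.
2B: tangent at (15, 24): λ = (3·15² + 2)/(2·24) ≡ 32/5. 5⁻¹ ≡ 26 (mod 43), so λ ≡ 32·26 ≡ 15.
  x = λ² - 15 - 15 = 225 - 30 ≡ 23; y = λ·(15 - 23) - 24 ≡ 28. → (23, 28)
3B: (23, 28) + (15, 24). λ = (24 - 28)/(15 - 23) ≡ 39/35 mod 43. 35⁻¹ ≡ 16 (mod 43), so λ ≡ 22.
  x = λ² - 23 - 15 = 484 - 38 ≡ 16; y = λ·(23 - 16) - 28 ≡ 40. → (16, 40)
3B = (16, 40).
Finally 4A + 3B:
(9, 38) + (16, 40). λ = (40 - 38)/(16 - 9) ≡ 2/7 mod 43. 7⁻¹ ≡ 37 (mod 43) since 7·37 = 259 ≡ 1, so λ ≡ 31.
  x = λ² - 9 - 16 = 961 - 25 ≡ 33; y = λ·(9 - 33) - 38 ≡ 35. → (33, 35)

(33, 35)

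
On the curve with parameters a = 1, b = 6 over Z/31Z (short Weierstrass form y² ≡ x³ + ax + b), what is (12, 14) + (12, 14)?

tangent at (12, 14): λ = (3·12² + 1)/(2·14) ≡ 30/28. 28⁻¹ ≡ 10 (mod 31) since 28·10 = 280 ≡ 1, so λ ≡ 30·10 ≡ 21.
  x = λ² - 12 - 12 = 441 - 24 ≡ 14; y = λ·(12 - 14) - 14 ≡ 6. → (14, 6)

(14, 6)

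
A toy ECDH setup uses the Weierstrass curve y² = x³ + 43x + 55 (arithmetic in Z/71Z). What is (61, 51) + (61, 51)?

tangent at (61, 51): λ = (3·61² + 43)/(2·51) ≡ 59/31. 31⁻¹ ≡ 55 (mod 71) since 31·55 = 1705 ≡ 1, so λ ≡ 59·55 ≡ 50.
  x = λ² - 61 - 61 = 2500 - 122 ≡ 35; y = λ·(61 - 35) - 51 ≡ 42. → (35, 42)

(35, 42)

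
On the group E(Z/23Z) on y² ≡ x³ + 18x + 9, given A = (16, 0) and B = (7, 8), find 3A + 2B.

(9, 16)

First 3A:
Repeated addition: build up to 3A.
2A: (16, 0) + (16, 0): same x and y₁ ≡ -y₂, so the sum is the point at infinity.
3A: the point at infinity + (16, 0) = (16, 0) (identity).
3A = (16, 0).
Next 2B:
Repeated addition: build up to 2B.
2B: tangent at (7, 8): λ = (3·7² + 18)/(2·8) ≡ 4/16. 16⁻¹ ≡ 13 (mod 23), so λ ≡ 4·13 ≡ 6.
  x = λ² - 7 - 7 = 36 - 14 ≡ 22; y = λ·(7 - 22) - 8 ≡ 17. → (22, 17)
2B = (22, 17).
Finally 3A + 2B:
(16, 0) + (22, 17). λ = (17 - 0)/(22 - 16) ≡ 17/6 mod 23. 6⁻¹ ≡ 4 (mod 23), so λ ≡ 22.
  x = λ² - 16 - 22 = 484 - 38 ≡ 9; y = λ·(16 - 9) - 0 ≡ 16. → (9, 16)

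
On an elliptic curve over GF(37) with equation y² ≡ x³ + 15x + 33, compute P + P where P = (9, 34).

(18, 20)

tangent at (9, 34): λ = (3·9² + 15)/(2·34) ≡ 36/31. 31⁻¹ ≡ 6 (mod 37), so λ ≡ 36·6 ≡ 31.
  x = λ² - 9 - 9 = 961 - 18 ≡ 18; y = λ·(9 - 18) - 34 ≡ 20. → (18, 20)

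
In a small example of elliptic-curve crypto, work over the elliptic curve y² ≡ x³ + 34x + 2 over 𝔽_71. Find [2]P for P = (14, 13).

(70, 40)

tangent at (14, 13): λ = (3·14² + 34)/(2·13) ≡ 54/26. 26⁻¹ ≡ 41 (mod 71) since 26·41 = 1066 ≡ 1, so λ ≡ 54·41 ≡ 13.
  x = λ² - 14 - 14 = 169 - 28 ≡ 70; y = λ·(14 - 70) - 13 ≡ 40. → (70, 40)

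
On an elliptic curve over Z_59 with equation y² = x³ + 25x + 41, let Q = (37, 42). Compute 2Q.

tangent at (37, 42): λ = (3·37² + 25)/(2·42) ≡ 2/25. 25⁻¹ ≡ 26 (mod 59) since 25·26 = 650 ≡ 1, so λ ≡ 2·26 ≡ 52.
  x = λ² - 37 - 37 = 2704 - 74 ≡ 34; y = λ·(37 - 34) - 42 ≡ 55. → (34, 55)

(34, 55)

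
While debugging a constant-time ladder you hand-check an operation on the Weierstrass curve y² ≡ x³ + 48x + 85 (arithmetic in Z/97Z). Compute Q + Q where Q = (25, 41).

tangent at (25, 41): λ = (3·25² + 48)/(2·41) ≡ 80/82. 82⁻¹ ≡ 84 (mod 97), so λ ≡ 80·84 ≡ 27.
  x = λ² - 25 - 25 = 729 - 50 ≡ 0; y = λ·(25 - 0) - 41 ≡ 52. → (0, 52)

(0, 52)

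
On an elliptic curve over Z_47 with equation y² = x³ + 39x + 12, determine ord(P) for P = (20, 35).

8

2P: tangent at (20, 35): λ = (3·20² + 39)/(2·35) ≡ 17/23. 23⁻¹ ≡ 45 (mod 47), so λ ≡ 17·45 ≡ 13.
  x = λ² - 20 - 20 = 169 - 40 ≡ 35; y = λ·(20 - 35) - 35 ≡ 5. → (35, 5)
3P: (35, 5) + (20, 35). λ = (35 - 5)/(20 - 35) ≡ 30/32 mod 47. 32⁻¹ ≡ 25 (mod 47), so λ ≡ 45.
  x = λ² - 35 - 20 = 2025 - 55 ≡ 43; y = λ·(35 - 43) - 5 ≡ 11. → (43, 11)
4P: (43, 11) + (20, 35). λ = (35 - 11)/(20 - 43) ≡ 24/24 mod 47. 24⁻¹ ≡ 2 (mod 47), so λ ≡ 1.
  x = λ² - 43 - 20 = 1 - 63 ≡ 32; y = λ·(43 - 32) - 11 ≡ 0. → (32, 0)
5P: (32, 0) + (20, 35). λ = (35 - 0)/(20 - 32) ≡ 35/35 mod 47. 35⁻¹ ≡ 43 (mod 47), so λ ≡ 1.
  x = λ² - 32 - 20 = 1 - 52 ≡ 43; y = λ·(32 - 43) - 0 ≡ 36. → (43, 36)
6P: (43, 36) + (20, 35). λ = (35 - 36)/(20 - 43) ≡ 46/24 mod 47. 24⁻¹ ≡ 2 (mod 47) since 24·2 = 48 ≡ 1, so λ ≡ 45.
  x = λ² - 43 - 20 = 2025 - 63 ≡ 35; y = λ·(43 - 35) - 36 ≡ 42. → (35, 42)
7P: (35, 42) + (20, 35). λ = (35 - 42)/(20 - 35) ≡ 40/32 mod 47. 32⁻¹ ≡ 25 (mod 47), so λ ≡ 13.
  x = λ² - 35 - 20 = 169 - 55 ≡ 20; y = λ·(35 - 20) - 42 ≡ 12. → (20, 12)
8P: (20, 12) + (20, 35): same x and y₁ ≡ -y₂, so the sum is O.
8P = O, so the order is 8.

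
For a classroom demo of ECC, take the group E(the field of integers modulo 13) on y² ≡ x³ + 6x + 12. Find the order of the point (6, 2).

8

2P: tangent at (6, 2): λ = (3·6² + 6)/(2·2) ≡ 10/4. 4⁻¹ ≡ 10 (mod 13) since 4·10 = 40 ≡ 1, so λ ≡ 10·10 ≡ 9.
  x = λ² - 6 - 6 = 81 - 12 ≡ 4; y = λ·(6 - 4) - 2 ≡ 3. → (4, 3)
3P: (4, 3) + (6, 2). λ = (2 - 3)/(6 - 4) ≡ 12/2 mod 13. 2⁻¹ ≡ 7 (mod 13), so λ ≡ 6.
  x = λ² - 4 - 6 = 36 - 10 ≡ 0; y = λ·(4 - 0) - 3 ≡ 8. → (0, 8)
4P: (0, 8) + (6, 2). λ = (2 - 8)/(6 - 0) ≡ 7/6 mod 13. 6⁻¹ ≡ 11 (mod 13) since 6·11 = 66 ≡ 1, so λ ≡ 12.
  x = λ² - 0 - 6 = 144 - 6 ≡ 8; y = λ·(0 - 8) - 8 ≡ 0. → (8, 0)
5P: (8, 0) + (6, 2). λ = (2 - 0)/(6 - 8) ≡ 2/11 mod 13. 11⁻¹ ≡ 6 (mod 13), so λ ≡ 12.
  x = λ² - 8 - 6 = 144 - 14 ≡ 0; y = λ·(8 - 0) - 0 ≡ 5. → (0, 5)
6P: (0, 5) + (6, 2). λ = (2 - 5)/(6 - 0) ≡ 10/6 mod 13. 6⁻¹ ≡ 11 (mod 13), so λ ≡ 6.
  x = λ² - 0 - 6 = 36 - 6 ≡ 4; y = λ·(0 - 4) - 5 ≡ 10. → (4, 10)
7P: (4, 10) + (6, 2). λ = (2 - 10)/(6 - 4) ≡ 5/2 mod 13. 2⁻¹ ≡ 7 (mod 13), so λ ≡ 9.
  x = λ² - 4 - 6 = 81 - 10 ≡ 6; y = λ·(4 - 6) - 10 ≡ 11. → (6, 11)
8P: (6, 11) + (6, 2): same x and y₁ ≡ -y₂, so the sum is the point at infinity.
8P = the point at infinity, so the order is 8.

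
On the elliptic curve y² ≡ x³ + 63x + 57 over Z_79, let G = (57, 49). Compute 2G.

tangent at (57, 49): λ = (3·57² + 63)/(2·49) ≡ 14/19. 19⁻¹ ≡ 25 (mod 79), so λ ≡ 14·25 ≡ 34.
  x = λ² - 57 - 57 = 1156 - 114 ≡ 15; y = λ·(57 - 15) - 49 ≡ 36. → (15, 36)

(15, 36)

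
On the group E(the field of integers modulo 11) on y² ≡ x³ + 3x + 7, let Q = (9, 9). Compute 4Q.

(10, 6)

Repeated addition: build up to 4Q.
2Q: tangent at (9, 9): λ = (3·9² + 3)/(2·9) ≡ 4/7. 7⁻¹ ≡ 8 (mod 11), so λ ≡ 4·8 ≡ 10.
  x = λ² - 9 - 9 = 100 - 18 ≡ 5; y = λ·(9 - 5) - 9 ≡ 9. → (5, 9)
3Q: (5, 9) + (9, 9). λ = (9 - 9)/(9 - 5) ≡ 0/4 mod 11. 4⁻¹ ≡ 3 (mod 11) since 4·3 = 12 ≡ 1, so λ ≡ 0.
  x = λ² - 5 - 9 = 0 - 14 ≡ 8; y = λ·(5 - 8) - 9 ≡ 2. → (8, 2)
4Q: (8, 2) + (9, 9). λ = (9 - 2)/(9 - 8) ≡ 7/1 mod 11. 1⁻¹ ≡ 1 (mod 11), so λ ≡ 7.
  x = λ² - 8 - 9 = 49 - 17 ≡ 10; y = λ·(8 - 10) - 2 ≡ 6. → (10, 6)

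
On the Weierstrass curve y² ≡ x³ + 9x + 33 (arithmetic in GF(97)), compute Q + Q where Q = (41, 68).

tangent at (41, 68): λ = (3·41² + 9)/(2·68) ≡ 8/39. 39⁻¹ ≡ 5 (mod 97), so λ ≡ 8·5 ≡ 40.
  x = λ² - 41 - 41 = 1600 - 82 ≡ 63; y = λ·(41 - 63) - 68 ≡ 22. → (63, 22)

(63, 22)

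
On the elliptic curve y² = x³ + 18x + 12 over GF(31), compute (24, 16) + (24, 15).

O

The two points share x = 24 and their y-coordinates satisfy 16 + 15 ≡ 0 (mod 31), so they are inverses. Their sum is the point at infinity.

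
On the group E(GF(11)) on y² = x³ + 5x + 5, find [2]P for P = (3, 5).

(6, 3)

tangent at (3, 5): λ = (3·3² + 5)/(2·5) ≡ 10/10. 10⁻¹ ≡ 10 (mod 11), so λ ≡ 10·10 ≡ 1.
  x = λ² - 3 - 3 = 1 - 6 ≡ 6; y = λ·(3 - 6) - 5 ≡ 3. → (6, 3)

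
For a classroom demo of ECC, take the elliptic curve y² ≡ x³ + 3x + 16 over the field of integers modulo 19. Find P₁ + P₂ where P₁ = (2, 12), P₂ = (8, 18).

(10, 18)

(2, 12) + (8, 18). λ = (18 - 12)/(8 - 2) ≡ 6/6 mod 19. 6⁻¹ ≡ 16 (mod 19), so λ ≡ 1.
  x = λ² - 2 - 8 = 1 - 10 ≡ 10; y = λ·(2 - 10) - 12 ≡ 18. → (10, 18)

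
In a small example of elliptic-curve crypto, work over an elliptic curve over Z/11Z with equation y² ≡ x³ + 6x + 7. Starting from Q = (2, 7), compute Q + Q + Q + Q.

O

Repeated addition: build up to 4Q.
2Q: tangent at (2, 7): λ = (3·2² + 6)/(2·7) ≡ 7/3. 3⁻¹ ≡ 4 (mod 11) since 3·4 = 12 ≡ 1, so λ ≡ 7·4 ≡ 6.
  x = λ² - 2 - 2 = 36 - 4 ≡ 10; y = λ·(2 - 10) - 7 ≡ 0. → (10, 0)
3Q: (10, 0) + (2, 7). λ = (7 - 0)/(2 - 10) ≡ 7/3 mod 11. 3⁻¹ ≡ 4 (mod 11) since 3·4 = 12 ≡ 1, so λ ≡ 6.
  x = λ² - 10 - 2 = 36 - 12 ≡ 2; y = λ·(10 - 2) - 0 ≡ 4. → (2, 4)
4Q: (2, 4) + (2, 7): same x and y₁ ≡ -y₂, so the sum is ∞.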